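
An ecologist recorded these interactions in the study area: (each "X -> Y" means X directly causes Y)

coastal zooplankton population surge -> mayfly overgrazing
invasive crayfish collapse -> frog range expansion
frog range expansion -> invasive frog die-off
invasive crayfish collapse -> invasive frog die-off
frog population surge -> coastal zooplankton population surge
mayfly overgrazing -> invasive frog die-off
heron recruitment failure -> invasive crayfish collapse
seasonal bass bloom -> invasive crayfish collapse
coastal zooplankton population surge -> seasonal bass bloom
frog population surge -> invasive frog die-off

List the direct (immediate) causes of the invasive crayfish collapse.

the heron recruitment failure, the seasonal bass bloom

Upstream contributors include the frog population surge, the coastal zooplankton population surge, but only the heron recruitment failure, the seasonal bass bloom feed directly into the invasive crayfish collapse.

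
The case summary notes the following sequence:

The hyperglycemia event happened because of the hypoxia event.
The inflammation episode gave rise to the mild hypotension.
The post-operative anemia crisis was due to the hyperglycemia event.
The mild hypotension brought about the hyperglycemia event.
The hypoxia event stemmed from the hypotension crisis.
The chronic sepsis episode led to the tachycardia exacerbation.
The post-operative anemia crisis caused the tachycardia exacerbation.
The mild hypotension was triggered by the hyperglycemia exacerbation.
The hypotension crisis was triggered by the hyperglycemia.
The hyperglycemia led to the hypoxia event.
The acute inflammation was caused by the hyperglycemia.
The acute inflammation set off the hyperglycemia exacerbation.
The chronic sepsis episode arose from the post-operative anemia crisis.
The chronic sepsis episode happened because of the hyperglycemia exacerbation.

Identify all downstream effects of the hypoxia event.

the chronic sepsis episode, the hyperglycemia event, the post-operative anemia crisis, the tachycardia exacerbation

Direct effects: the hyperglycemia event.
2 steps out: the post-operative anemia crisis.
3 steps out: the chronic sepsis episode, the tachycardia exacerbation.
Not reachable from it: the hyperglycemia, the hypotension crisis, the acute inflammation, the hyperglycemia exacerbation, the mild hypotension, the inflammation episode.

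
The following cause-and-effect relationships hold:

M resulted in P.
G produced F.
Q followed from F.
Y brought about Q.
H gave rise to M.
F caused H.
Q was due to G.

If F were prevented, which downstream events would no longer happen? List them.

Downstream of F: H, Q, M, P.
Of those, still caused via another path: Q.
The remainder have no surviving cause.

H, M, P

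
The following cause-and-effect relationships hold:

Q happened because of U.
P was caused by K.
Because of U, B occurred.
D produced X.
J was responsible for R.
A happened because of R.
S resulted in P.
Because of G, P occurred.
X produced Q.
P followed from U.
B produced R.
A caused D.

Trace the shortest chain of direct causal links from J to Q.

J → R → A → D → X → Q

J → R
R → A
A → D
D → X
X → Q
Length: 5 steps.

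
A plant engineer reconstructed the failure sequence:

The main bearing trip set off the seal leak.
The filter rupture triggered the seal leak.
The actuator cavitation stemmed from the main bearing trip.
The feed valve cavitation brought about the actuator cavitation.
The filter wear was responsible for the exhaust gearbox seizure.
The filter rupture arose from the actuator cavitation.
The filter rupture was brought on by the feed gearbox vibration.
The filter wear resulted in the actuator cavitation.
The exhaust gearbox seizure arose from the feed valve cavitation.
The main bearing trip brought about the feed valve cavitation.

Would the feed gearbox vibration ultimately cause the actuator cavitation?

No

The feed gearbox vibration leads to the filter rupture, the seal leak; the actuator cavitation is not among them.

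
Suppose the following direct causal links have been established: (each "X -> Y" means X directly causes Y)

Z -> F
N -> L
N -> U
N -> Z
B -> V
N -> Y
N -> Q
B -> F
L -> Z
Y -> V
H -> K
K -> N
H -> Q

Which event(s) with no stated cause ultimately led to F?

Tracing upstream from F: F ← Z ← N ← K ← H.
A separate upstream branch: F ← B.
Each of those chain origins has no stated cause.

B, H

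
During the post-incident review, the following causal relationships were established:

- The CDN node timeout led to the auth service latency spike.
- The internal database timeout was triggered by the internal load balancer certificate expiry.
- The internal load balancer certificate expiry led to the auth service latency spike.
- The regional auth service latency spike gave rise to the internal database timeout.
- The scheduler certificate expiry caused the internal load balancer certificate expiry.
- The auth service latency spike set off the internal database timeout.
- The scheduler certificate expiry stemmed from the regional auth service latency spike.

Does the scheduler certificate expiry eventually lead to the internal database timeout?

Yes

There is a causal chain: the scheduler certificate expiry → the internal load balancer certificate expiry → the internal database timeout.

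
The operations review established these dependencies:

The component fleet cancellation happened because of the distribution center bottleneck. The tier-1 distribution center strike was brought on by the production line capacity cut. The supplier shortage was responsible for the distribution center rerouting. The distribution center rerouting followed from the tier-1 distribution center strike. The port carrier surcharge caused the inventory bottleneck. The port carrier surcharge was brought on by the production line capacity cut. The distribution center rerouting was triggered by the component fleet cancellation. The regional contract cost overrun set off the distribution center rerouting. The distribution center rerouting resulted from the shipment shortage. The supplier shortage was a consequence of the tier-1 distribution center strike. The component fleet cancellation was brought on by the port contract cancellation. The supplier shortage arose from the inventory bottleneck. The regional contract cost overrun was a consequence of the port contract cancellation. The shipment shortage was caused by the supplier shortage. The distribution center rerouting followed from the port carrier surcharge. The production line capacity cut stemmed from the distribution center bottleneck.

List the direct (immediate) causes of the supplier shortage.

Upstream contributors include the distribution center bottleneck, the production line capacity cut, the port carrier surcharge, but only the inventory bottleneck, the tier-1 distribution center strike feed directly into the supplier shortage.

the inventory bottleneck, the tier-1 distribution center strike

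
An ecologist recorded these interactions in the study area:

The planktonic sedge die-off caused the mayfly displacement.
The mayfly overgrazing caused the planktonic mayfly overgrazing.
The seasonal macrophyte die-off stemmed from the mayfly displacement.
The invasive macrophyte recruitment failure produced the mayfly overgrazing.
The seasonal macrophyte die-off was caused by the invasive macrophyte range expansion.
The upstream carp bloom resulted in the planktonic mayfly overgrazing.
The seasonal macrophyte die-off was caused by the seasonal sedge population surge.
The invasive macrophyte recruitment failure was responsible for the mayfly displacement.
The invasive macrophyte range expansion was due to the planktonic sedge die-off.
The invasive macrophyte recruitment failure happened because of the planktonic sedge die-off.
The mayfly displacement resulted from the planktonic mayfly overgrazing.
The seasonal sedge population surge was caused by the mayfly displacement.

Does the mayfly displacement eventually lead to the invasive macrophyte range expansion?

No

The mayfly displacement leads to the seasonal sedge population surge, the seasonal macrophyte die-off; the invasive macrophyte range expansion is not among them.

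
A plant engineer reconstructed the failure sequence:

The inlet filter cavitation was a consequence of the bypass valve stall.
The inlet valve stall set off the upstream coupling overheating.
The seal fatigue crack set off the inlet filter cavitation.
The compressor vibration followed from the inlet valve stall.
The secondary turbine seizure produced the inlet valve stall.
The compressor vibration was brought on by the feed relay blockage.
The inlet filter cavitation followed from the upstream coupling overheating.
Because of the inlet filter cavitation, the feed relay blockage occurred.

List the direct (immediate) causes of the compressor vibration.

Upstream contributors include the secondary turbine seizure, the seal fatigue crack, the upstream coupling overheating, the bypass valve stall, the inlet filter cavitation, but only the feed relay blockage, the inlet valve stall feed directly into the compressor vibration.

the feed relay blockage, the inlet valve stall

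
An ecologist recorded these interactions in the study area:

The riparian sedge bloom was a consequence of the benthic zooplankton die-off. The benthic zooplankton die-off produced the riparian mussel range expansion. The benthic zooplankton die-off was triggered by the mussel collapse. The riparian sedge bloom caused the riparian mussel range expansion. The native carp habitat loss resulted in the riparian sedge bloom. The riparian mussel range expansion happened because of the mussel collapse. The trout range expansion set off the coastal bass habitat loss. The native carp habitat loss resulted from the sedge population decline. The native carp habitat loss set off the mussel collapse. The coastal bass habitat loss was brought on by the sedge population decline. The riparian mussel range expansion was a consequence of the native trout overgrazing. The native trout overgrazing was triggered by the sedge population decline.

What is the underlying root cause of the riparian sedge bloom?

Tracing upstream from the riparian sedge bloom: the riparian sedge bloom ← the native carp habitat loss ← the sedge population decline.
The sedge population decline has no stated cause, so it is the root.

the sedge population decline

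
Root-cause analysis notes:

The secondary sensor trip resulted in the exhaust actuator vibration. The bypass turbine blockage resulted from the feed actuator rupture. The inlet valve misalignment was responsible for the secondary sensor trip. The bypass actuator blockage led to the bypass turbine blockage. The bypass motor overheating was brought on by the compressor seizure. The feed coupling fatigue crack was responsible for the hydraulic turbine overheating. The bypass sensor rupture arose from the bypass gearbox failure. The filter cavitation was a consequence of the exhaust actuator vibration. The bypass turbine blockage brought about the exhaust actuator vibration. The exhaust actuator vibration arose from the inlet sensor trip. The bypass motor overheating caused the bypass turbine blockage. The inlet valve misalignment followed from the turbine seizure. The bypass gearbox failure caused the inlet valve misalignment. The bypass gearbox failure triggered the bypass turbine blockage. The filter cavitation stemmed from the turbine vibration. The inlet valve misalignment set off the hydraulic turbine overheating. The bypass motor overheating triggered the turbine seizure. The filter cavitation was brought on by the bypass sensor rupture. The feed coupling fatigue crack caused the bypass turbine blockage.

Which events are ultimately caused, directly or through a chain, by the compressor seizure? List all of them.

Direct effects: the bypass motor overheating.
2 steps out: the turbine seizure, the bypass turbine blockage.
3 steps out: the inlet valve misalignment, the exhaust actuator vibration.
4 steps out: the secondary sensor trip, the hydraulic turbine overheating, the filter cavitation.
Not reachable from it: the feed actuator rupture, the inlet sensor trip, the feed coupling fatigue crack, the bypass actuator blockage, the bypass gearbox failure, the bypass sensor rupture, the turbine vibration.

the bypass motor overheating, the bypass turbine blockage, the exhaust actuator vibration, the filter cavitation, the hydraulic turbine overheating, the inlet valve misalignment, the secondary sensor trip, the turbine seizure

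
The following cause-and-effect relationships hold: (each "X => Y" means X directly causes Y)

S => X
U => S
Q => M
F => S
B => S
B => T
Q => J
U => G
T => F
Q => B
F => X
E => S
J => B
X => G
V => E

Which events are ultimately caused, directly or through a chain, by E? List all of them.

Direct effects: S.
2 steps out: X.
3 steps out: G.
Not reachable from it: V, Q, M, J, B, T, U, F.

G, S, X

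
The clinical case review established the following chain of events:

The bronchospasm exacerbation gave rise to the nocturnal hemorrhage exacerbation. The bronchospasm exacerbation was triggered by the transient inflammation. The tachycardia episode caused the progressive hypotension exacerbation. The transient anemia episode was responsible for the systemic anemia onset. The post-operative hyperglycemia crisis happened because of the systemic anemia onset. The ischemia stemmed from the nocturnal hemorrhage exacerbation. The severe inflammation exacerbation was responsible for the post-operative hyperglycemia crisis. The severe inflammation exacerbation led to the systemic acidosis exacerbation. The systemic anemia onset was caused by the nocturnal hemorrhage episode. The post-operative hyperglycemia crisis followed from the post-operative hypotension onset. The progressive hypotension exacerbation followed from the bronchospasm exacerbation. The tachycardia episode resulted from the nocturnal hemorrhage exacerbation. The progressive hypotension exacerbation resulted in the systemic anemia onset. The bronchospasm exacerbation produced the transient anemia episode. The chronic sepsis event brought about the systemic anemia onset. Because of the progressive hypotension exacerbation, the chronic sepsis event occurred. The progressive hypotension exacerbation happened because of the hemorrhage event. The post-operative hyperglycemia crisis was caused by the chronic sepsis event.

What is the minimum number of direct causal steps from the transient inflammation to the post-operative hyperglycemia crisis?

4

Shortest chain: the transient inflammation → the bronchospasm exacerbation → the progressive hypotension exacerbation → the chronic sepsis event → the post-operative hyperglycemia crisis.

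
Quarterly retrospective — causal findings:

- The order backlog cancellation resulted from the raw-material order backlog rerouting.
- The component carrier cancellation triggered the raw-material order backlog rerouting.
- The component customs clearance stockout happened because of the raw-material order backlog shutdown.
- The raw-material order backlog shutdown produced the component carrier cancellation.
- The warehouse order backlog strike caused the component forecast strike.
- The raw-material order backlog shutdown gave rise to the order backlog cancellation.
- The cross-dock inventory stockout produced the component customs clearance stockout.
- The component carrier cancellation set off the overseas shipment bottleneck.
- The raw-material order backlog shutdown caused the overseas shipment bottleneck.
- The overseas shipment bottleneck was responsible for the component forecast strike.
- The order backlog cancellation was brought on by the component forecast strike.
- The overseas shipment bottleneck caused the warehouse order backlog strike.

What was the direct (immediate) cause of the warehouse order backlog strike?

Upstream contributors include the raw-material order backlog shutdown, the component carrier cancellation, but only the overseas shipment bottleneck feeds directly into the warehouse order backlog strike.

the overseas shipment bottleneck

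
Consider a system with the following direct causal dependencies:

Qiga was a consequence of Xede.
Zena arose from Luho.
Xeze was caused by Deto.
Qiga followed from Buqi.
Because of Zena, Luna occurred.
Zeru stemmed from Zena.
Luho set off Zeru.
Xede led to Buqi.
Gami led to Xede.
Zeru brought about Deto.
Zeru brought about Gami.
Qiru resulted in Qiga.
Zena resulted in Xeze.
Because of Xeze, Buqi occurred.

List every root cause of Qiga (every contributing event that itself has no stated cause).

Luho, Qiru

Tracing upstream from Qiga: Qiga ← Xede ← Gami ← Zeru ← Luho.
A separate upstream branch: Qiga ← Qiru.
Each of those chain origins has no stated cause.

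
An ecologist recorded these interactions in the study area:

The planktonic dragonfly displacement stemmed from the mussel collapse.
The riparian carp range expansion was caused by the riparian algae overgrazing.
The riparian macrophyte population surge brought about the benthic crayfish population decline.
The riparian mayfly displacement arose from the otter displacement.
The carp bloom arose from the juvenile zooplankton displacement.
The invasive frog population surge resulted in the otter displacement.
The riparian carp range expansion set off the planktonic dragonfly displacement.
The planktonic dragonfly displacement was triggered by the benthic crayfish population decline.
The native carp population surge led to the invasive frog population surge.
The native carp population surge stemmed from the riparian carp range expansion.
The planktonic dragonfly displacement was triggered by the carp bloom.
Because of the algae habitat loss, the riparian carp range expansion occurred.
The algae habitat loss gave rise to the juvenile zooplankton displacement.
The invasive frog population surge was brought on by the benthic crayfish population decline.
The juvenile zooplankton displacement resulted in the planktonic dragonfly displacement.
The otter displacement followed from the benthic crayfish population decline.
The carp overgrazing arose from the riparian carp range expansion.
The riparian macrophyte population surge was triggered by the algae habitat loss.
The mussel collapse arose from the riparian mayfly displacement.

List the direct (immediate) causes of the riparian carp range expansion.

the algae habitat loss, the riparian algae overgrazing

the algae habitat loss, the riparian algae overgrazing → the riparian carp range expansion with nothing further upstream stated.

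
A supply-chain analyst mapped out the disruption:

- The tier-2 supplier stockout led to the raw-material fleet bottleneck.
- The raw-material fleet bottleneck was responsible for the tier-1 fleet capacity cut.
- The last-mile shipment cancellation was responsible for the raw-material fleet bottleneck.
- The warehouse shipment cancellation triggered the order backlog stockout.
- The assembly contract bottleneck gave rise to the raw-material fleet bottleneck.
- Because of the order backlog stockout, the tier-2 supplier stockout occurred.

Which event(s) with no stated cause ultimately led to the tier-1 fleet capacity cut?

Tracing upstream from the tier-1 fleet capacity cut: the tier-1 fleet capacity cut ← the raw-material fleet bottleneck ← the last-mile shipment cancellation.
A separate upstream branch: the tier-1 fleet capacity cut ← the raw-material fleet bottleneck ← the tier-2 supplier stockout ← the order backlog stockout ← the warehouse shipment cancellation.
A separate upstream branch: the tier-1 fleet capacity cut ← the raw-material fleet bottleneck ← the assembly contract bottleneck.
Each of those chain origins has no stated cause.

the assembly contract bottleneck, the last-mile shipment cancellation, the warehouse shipment cancellation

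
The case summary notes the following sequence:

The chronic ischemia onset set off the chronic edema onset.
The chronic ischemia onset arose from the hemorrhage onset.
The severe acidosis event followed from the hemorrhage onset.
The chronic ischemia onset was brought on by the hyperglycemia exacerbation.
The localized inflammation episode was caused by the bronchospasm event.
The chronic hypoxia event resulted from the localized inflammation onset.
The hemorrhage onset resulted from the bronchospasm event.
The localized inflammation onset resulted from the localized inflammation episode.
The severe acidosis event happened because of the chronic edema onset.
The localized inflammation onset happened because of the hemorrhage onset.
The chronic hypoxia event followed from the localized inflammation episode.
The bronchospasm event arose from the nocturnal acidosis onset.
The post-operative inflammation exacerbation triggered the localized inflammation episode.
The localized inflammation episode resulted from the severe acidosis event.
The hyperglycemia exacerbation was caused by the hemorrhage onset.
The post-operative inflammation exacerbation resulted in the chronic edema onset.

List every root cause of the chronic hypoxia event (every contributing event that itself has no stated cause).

Tracing upstream from the chronic hypoxia event: the chronic hypoxia event ← the localized inflammation episode ← the post-operative inflammation exacerbation.
A separate upstream branch: the chronic hypoxia event ← the localized inflammation episode ← the bronchospasm event ← the nocturnal acidosis onset.
Each of those chain origins has no stated cause.

the nocturnal acidosis onset, the post-operative inflammation exacerbation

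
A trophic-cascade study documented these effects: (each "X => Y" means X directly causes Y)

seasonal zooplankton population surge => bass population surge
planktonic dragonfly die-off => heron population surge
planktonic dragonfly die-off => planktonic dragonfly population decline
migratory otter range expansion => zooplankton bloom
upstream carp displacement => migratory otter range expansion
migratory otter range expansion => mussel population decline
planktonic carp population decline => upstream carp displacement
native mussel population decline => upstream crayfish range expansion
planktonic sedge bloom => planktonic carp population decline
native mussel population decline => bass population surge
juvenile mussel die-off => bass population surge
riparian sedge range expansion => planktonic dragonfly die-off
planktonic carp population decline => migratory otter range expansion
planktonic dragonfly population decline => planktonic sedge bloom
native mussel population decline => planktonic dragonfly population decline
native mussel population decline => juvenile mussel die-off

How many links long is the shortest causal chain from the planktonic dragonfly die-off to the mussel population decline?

5

Shortest chain: the planktonic dragonfly die-off → the planktonic dragonfly population decline → the planktonic sedge bloom → the planktonic carp population decline → the migratory otter range expansion → the mussel population decline.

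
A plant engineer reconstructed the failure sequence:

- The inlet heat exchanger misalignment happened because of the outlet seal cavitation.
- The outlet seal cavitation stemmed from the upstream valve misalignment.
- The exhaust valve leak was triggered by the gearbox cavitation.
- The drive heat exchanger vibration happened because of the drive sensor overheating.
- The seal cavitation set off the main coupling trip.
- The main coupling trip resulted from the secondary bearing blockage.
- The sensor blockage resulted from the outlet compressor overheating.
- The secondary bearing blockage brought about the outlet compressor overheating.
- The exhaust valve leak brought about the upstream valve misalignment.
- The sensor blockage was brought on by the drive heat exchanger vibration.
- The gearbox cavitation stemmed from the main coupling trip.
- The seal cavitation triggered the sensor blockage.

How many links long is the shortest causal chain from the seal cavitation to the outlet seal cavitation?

5

Shortest chain: the seal cavitation → the main coupling trip → the gearbox cavitation → the exhaust valve leak → the upstream valve misalignment → the outlet seal cavitation.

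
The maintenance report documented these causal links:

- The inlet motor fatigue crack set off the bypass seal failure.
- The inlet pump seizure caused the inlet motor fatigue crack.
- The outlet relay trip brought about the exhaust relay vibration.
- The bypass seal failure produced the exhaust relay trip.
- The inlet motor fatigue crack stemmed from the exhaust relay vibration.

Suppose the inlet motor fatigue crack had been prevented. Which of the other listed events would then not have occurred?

the bypass seal failure, the exhaust relay trip

Downstream of the inlet motor fatigue crack: the bypass seal failure, the exhaust relay trip.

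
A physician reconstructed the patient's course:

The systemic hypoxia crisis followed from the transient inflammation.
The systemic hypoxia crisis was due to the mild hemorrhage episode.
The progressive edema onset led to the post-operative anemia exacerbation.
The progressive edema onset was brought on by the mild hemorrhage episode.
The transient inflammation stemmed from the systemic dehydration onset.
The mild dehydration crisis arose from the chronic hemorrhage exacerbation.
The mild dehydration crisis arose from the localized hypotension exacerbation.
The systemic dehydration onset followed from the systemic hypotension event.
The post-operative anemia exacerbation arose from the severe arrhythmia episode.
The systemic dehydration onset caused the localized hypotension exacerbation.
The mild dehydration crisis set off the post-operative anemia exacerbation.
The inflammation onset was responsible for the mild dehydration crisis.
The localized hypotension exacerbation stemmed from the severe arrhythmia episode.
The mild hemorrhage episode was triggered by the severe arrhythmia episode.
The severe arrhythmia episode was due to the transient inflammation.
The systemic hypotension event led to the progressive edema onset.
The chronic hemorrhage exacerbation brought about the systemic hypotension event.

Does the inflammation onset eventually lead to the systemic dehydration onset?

No

The inflammation onset leads to the mild dehydration crisis, the post-operative anemia exacerbation; the systemic dehydration onset is not among them.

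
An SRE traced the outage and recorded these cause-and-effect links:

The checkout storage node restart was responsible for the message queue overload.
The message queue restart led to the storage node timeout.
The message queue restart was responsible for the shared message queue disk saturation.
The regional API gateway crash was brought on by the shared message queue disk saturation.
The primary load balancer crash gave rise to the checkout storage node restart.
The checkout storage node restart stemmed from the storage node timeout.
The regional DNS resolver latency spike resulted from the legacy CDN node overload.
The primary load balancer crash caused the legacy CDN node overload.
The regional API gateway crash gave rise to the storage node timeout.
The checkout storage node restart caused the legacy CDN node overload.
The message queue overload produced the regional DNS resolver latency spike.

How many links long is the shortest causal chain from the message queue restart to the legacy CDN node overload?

3

Shortest chain: the message queue restart → the storage node timeout → the checkout storage node restart → the legacy CDN node overload.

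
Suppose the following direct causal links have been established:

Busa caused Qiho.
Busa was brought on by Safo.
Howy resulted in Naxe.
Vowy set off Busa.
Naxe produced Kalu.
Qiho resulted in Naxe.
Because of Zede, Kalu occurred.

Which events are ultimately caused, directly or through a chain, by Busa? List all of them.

Direct effects: Qiho.
2 steps out: Naxe.
3 steps out: Kalu.
Not reachable from it: Vowy, Safo, Zede, Howy.

Kalu, Naxe, Qiho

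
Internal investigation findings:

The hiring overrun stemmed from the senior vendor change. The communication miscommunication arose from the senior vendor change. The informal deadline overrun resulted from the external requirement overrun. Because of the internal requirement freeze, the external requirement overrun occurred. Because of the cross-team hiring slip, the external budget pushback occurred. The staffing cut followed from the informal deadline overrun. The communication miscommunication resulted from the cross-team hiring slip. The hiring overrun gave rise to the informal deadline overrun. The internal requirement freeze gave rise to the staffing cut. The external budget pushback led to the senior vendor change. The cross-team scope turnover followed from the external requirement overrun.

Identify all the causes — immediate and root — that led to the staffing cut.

Immediate causes of the staffing cut: the internal requirement freeze, the informal deadline overrun.
Further upstream: the external requirement overrun, the cross-team hiring slip, the external budget pushback, the senior vendor change, the hiring overrun.

the cross-team hiring slip, the external budget pushback, the external requirement overrun, the hiring overrun, the informal deadline overrun, the internal requirement freeze, the senior vendor change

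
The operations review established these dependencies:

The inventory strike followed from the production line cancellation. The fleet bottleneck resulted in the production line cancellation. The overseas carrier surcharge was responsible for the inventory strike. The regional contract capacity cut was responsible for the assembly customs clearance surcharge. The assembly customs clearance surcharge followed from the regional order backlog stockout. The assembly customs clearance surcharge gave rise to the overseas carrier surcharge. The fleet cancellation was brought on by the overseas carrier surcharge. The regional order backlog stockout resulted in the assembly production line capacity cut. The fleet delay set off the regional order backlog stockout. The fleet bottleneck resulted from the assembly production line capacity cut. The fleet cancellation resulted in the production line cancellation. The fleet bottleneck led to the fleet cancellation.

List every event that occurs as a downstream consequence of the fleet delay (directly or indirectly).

Direct effects: the regional order backlog stockout.
2 steps out: the assembly production line capacity cut, the assembly customs clearance surcharge.
3 steps out: the fleet bottleneck, the overseas carrier surcharge.
4 steps out: the fleet cancellation, the production line cancellation, the inventory strike.
Not reachable from it: the regional contract capacity cut.

the assembly customs clearance surcharge, the assembly production line capacity cut, the fleet bottleneck, the fleet cancellation, the inventory strike, the overseas carrier surcharge, the production line cancellation, the regional order backlog stockout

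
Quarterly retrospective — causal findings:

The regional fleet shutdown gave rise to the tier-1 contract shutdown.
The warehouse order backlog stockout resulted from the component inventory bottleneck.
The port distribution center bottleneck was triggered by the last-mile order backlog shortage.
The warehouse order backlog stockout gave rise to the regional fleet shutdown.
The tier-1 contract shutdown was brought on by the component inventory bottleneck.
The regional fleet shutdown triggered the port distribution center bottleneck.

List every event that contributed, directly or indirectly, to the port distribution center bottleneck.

Immediate causes of the port distribution center bottleneck: the regional fleet shutdown, the last-mile order backlog shortage.
Further upstream: the component inventory bottleneck, the warehouse order backlog stockout.

the component inventory bottleneck, the last-mile order backlog shortage, the regional fleet shutdown, the warehouse order backlog stockout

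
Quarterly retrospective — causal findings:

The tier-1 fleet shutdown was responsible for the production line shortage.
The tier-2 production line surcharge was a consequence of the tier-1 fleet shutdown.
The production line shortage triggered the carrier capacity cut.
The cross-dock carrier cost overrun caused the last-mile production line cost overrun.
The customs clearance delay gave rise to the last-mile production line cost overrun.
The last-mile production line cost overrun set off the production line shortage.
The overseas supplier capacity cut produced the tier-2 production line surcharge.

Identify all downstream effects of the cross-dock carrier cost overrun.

Direct effects: the last-mile production line cost overrun.
2 steps out: the production line shortage.
3 steps out: the carrier capacity cut.
Not reachable from it: the overseas supplier capacity cut, the customs clearance delay, the tier-1 fleet shutdown, the tier-2 production line surcharge.

the carrier capacity cut, the last-mile production line cost overrun, the production line shortage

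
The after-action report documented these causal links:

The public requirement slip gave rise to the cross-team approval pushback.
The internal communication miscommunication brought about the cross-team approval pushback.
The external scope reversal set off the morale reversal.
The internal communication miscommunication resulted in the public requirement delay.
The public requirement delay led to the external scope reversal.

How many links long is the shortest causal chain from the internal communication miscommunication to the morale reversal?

3

Shortest chain: the internal communication miscommunication → the public requirement delay → the external scope reversal → the morale reversal.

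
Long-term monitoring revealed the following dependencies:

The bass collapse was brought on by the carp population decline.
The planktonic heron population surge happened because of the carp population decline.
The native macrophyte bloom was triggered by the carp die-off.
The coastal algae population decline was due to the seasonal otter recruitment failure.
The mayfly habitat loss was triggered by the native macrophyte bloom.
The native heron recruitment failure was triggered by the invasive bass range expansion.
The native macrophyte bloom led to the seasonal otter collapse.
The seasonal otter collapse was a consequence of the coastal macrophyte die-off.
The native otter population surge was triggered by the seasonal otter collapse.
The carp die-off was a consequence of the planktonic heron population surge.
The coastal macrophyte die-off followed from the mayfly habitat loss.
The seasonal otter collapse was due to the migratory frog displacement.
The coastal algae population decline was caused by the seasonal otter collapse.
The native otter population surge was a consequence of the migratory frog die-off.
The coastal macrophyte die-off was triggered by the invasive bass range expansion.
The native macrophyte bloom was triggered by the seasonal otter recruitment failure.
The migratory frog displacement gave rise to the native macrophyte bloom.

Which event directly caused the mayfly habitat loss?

the native macrophyte bloom

Upstream contributors include the carp population decline, the planktonic heron population surge, the seasonal otter recruitment failure, the migratory frog displacement, the carp die-off, but only the native macrophyte bloom feeds directly into the mayfly habitat loss.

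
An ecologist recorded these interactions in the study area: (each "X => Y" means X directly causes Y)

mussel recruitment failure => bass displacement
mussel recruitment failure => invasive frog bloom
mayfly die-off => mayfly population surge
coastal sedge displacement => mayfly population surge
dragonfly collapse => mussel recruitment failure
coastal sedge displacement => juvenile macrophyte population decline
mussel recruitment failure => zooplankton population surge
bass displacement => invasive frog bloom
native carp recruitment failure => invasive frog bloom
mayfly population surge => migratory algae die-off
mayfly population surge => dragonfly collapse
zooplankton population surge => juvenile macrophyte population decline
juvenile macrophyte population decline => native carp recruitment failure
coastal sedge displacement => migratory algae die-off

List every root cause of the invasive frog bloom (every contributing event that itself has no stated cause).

Tracing upstream from the invasive frog bloom: the invasive frog bloom ← the native carp recruitment failure ← the juvenile macrophyte population decline ← the coastal sedge displacement.
A separate upstream branch: the invasive frog bloom ← the mussel recruitment failure ← the dragonfly collapse ← the mayfly population surge ← the mayfly die-off.
Each of those chain origins has no stated cause.

the coastal sedge displacement, the mayfly die-off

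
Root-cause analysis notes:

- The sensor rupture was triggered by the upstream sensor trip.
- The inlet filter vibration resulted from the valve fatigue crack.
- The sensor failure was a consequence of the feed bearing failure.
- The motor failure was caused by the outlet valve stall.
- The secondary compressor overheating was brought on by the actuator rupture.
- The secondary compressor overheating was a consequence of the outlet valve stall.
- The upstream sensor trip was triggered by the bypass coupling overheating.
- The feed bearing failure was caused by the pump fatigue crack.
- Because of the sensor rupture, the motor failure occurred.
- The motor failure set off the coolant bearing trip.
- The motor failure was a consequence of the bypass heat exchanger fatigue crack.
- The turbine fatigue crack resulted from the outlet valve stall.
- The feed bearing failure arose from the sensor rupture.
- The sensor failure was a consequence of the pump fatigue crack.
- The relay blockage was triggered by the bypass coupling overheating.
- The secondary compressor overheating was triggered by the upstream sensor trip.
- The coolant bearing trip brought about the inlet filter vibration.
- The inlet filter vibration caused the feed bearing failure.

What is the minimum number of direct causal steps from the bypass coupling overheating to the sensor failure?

4

Shortest chain: the bypass coupling overheating → the upstream sensor trip → the sensor rupture → the feed bearing failure → the sensor failure.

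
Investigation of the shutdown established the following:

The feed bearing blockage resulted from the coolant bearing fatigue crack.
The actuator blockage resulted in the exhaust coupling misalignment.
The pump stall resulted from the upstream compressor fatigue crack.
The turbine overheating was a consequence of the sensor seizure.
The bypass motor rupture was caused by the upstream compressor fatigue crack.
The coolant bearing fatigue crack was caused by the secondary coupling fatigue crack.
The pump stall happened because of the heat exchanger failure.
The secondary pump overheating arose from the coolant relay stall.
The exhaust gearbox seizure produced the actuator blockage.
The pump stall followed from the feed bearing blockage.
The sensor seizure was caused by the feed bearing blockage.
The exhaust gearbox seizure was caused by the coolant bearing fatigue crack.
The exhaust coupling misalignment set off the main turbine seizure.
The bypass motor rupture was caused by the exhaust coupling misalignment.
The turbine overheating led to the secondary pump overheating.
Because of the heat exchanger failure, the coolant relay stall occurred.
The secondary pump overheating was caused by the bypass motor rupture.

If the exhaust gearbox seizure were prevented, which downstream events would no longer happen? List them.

Downstream of the exhaust gearbox seizure: the actuator blockage, the exhaust coupling misalignment, the main turbine seizure, the bypass motor rupture, the secondary pump overheating.
Of those, still caused via another path: the bypass motor rupture, the secondary pump overheating.
The remainder have no surviving cause.

the actuator blockage, the exhaust coupling misalignment, the main turbine seizure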